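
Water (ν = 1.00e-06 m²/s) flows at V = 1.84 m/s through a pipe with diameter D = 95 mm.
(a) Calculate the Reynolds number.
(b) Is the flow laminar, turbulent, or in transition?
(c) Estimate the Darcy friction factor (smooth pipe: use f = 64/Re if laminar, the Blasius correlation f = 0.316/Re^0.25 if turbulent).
(a) Re = V·D/ν = 1.84·0.095/1.00e-06 = 174800
(b) Flow regime: turbulent (Re > 4000)
(c) Friction factor: f = 0.316/Re^0.25 = 0.316/174800^0.25 = 0.01545 (Blasius is strictly valid for Re ≲ 1e5; used here as the smooth-pipe estimate the problem specifies)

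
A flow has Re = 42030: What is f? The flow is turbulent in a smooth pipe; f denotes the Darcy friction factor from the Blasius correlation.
Formula: f = \frac{0.316}{Re^{0.25}}
f = 0.316/42030^0.25 = 0.02207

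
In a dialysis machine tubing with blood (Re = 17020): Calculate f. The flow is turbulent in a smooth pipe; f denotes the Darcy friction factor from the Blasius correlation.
Formula: f = \frac{0.316}{Re^{0.25}}
f = 0.316/17020^0.25 = 0.02767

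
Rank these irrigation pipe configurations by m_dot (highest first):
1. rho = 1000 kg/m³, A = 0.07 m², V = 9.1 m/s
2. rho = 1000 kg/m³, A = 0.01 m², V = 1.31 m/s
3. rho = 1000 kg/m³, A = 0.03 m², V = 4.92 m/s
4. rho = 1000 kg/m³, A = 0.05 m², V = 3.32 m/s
Case 1: m_dot = 637 kg/s
Case 2: m_dot = 13.1 kg/s
Case 3: m_dot = 147.6 kg/s
Case 4: m_dot = 166 kg/s
Ranking (highest first): 1, 4, 3, 2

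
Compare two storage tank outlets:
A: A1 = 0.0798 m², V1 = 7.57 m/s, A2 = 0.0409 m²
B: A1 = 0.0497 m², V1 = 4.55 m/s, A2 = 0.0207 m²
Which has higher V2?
V2(A) = 14.77 m/s, V2(B) = 10.92 m/s. Answer: A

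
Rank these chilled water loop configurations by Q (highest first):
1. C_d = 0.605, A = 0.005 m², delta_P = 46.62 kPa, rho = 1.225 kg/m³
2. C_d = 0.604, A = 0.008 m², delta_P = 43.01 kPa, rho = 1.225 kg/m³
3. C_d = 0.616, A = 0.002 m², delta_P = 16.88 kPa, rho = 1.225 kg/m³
Case 1: Q = 834.6 L/s
Case 2: Q = 1280 L/s
Case 3: Q = 204.5 L/s
Ranking (highest first): 2, 1, 3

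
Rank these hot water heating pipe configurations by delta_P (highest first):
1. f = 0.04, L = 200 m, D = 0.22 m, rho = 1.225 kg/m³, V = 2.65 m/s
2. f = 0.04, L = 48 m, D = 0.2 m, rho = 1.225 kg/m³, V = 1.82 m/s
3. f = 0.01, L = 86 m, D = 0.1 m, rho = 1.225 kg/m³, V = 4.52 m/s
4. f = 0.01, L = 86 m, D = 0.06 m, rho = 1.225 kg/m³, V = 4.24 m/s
Case 1: delta_P = 0.1564 kPa
Case 2: delta_P = 0.01948 kPa
Case 3: delta_P = 0.1076 kPa
Case 4: delta_P = 0.1578 kPa
Ranking (highest first): 4, 1, 3, 2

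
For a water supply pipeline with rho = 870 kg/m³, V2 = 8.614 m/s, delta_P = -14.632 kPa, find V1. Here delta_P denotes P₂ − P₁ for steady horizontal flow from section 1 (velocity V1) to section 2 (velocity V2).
Formula: \Delta P = \frac{1}{2} \rho (V_1^2 - V_2^2)
Substituting knowns: -14.632 = 0.5·870·(V1² − 8.614²)/1000
Solving for V1: V1 = √(8.614² + 2·(-14.632·1000)/870) = 6.369 m/s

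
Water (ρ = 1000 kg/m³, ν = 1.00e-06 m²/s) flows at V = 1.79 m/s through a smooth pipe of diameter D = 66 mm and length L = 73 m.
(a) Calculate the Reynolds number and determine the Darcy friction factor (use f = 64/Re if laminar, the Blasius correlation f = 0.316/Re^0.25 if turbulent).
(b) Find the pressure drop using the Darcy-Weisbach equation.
(a) Re = V·D/ν = 1.79·0.066/1.00e-06 = 118140 → turbulent (Re > 4000); f = 0.316/Re^0.25 = 0.316/118140^0.25 = 0.017045 (Blasius is strictly valid for Re ≲ 1e5; used here as the smooth-pipe estimate the problem specifies)
(b) Darcy-Weisbach: ΔP = f·(L/D)·½ρV²/1000 = 0.017045·(73/0.066)·½·1000·1.79²/1000 = 30.2 kPa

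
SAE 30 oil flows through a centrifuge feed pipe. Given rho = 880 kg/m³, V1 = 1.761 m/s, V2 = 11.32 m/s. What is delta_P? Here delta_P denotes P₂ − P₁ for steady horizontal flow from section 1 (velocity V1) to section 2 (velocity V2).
Formula: \Delta P = \frac{1}{2} \rho (V_1^2 - V_2^2)
delta_P = 0.5·880·(1.761² − 11.32²)/1000 = -55.02 kPa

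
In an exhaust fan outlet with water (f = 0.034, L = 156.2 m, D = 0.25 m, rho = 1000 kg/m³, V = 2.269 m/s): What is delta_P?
Formula: \Delta P = f \frac{L}{D} \frac{\rho V^2}{2}
delta_P = 0.034·(156.2/0.25)·0.5·1000·2.269²/1000 = 54.68 kPa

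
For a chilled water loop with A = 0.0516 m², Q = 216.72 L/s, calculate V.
Formula: Q = A V
Substituting knowns: 216.72 = 0.0516·V·1000
Solving for V: V = (216.72/1000)/0.0516 = 4.2 m/s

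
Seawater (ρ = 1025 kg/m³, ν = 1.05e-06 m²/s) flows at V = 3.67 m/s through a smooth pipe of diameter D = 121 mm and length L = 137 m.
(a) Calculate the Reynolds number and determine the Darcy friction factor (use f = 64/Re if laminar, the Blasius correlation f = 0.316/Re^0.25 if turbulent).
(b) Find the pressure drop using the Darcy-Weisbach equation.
(a) Re = V·D/ν = 3.67·0.121/1.05e-06 = 422920 → turbulent (Re > 4000); f = 0.316/Re^0.25 = 0.316/422920^0.25 = 0.012391 (Blasius is strictly valid for Re ≲ 1e5; used here as the smooth-pipe estimate the problem specifies)
(b) Darcy-Weisbach: ΔP = f·(L/D)·½ρV²/1000 = 0.012391·(137/0.121)·½·1025·3.67²/1000 = 96.84 kPa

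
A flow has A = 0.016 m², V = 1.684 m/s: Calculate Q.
Formula: Q = A V
Q = 0.016·1.684·1000 = 26.94 L/s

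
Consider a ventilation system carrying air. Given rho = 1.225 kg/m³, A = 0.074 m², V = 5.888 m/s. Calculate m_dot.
Formula: \dot{m} = \rho A V
m_dot = 1.225·0.074·5.888 = 0.5337 kg/s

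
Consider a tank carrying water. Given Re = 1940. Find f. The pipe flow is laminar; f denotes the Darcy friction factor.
Formula: f = \frac{64}{Re}
f = 64/1940 = 0.03299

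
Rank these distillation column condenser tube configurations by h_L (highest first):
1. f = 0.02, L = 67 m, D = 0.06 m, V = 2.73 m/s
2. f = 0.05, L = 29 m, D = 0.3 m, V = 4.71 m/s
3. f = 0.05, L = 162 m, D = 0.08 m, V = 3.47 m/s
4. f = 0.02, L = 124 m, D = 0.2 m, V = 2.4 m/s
Case 1: h_L = 8.484 m
Case 2: h_L = 5.465 m
Case 3: h_L = 62.14 m
Case 4: h_L = 3.64 m
Ranking (highest first): 3, 1, 2, 4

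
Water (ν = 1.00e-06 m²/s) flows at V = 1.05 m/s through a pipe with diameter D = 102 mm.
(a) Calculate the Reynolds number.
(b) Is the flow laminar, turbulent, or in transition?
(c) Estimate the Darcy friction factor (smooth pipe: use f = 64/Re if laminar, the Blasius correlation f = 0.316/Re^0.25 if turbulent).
(a) Re = V·D/ν = 1.05·0.102/1.00e-06 = 107100
(b) Flow regime: turbulent (Re > 4000)
(c) Friction factor: f = 0.316/Re^0.25 = 0.316/107100^0.25 = 0.01747 (Blasius is strictly valid for Re ≲ 1e5; used here as the smooth-pipe estimate the problem specifies)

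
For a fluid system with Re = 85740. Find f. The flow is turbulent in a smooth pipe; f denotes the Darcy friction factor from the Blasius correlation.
Formula: f = \frac{0.316}{Re^{0.25}}
f = 0.316/85740^0.25 = 0.01847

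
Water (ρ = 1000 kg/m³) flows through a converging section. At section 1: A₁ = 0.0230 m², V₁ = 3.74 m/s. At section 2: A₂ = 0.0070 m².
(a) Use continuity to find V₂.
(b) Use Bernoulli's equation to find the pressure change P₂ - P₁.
(a) Continuity: A₁V₁=A₂V₂ -> V₂=A₁V₁/A₂=0.0230*3.74/0.0070=12.29 m/s
(b) Bernoulli: P₂-P₁=0.5*rho*(V₁^2-V₂^2)/1000=0.5*1000*(3.74^2-12.29^2)/1000=-68.53 kPa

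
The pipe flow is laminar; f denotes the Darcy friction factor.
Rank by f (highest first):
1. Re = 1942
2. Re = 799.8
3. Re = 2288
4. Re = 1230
Case 1: f = 0.03296
Case 2: f = 0.08002
Case 3: f = 0.02797
Case 4: f = 0.05203
Ranking (highest first): 2, 4, 1, 3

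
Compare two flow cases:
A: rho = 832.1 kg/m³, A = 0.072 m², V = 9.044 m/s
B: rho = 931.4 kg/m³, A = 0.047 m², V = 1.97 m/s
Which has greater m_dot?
m_dot(A) = 541.8 kg/s, m_dot(B) = 86.24 kg/s. Answer: A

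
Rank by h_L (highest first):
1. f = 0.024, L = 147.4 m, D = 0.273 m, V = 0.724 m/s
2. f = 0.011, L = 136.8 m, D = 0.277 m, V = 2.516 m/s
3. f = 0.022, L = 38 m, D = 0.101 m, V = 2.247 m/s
Case 1: h_L = 0.3462 m
Case 2: h_L = 1.753 m
Case 3: h_L = 2.13 m
Ranking (highest first): 3, 2, 1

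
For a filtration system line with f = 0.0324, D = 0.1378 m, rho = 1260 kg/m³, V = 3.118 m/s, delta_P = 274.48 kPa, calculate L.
Formula: \Delta P = f \frac{L}{D} \frac{\rho V^2}{2}
Substituting knowns: 274.48 = 0.0324·(L/0.1378)·0.5·1260·3.118²/1000
Solving for L: L = (274.48·1000)·0.1378/(0.0324·0.5·1260·3.118²) = 190.6 m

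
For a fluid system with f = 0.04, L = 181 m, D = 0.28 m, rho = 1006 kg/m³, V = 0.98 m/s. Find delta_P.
Formula: \Delta P = f \frac{L}{D} \frac{\rho V^2}{2}
delta_P = 0.04·(181/0.28)·0.5·1006·0.98²/1000 = 12.49 kPa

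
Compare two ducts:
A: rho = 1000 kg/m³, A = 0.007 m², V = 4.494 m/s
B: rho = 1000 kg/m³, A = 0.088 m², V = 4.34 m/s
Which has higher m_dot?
m_dot(A) = 31.46 kg/s, m_dot(B) = 381.9 kg/s. Answer: B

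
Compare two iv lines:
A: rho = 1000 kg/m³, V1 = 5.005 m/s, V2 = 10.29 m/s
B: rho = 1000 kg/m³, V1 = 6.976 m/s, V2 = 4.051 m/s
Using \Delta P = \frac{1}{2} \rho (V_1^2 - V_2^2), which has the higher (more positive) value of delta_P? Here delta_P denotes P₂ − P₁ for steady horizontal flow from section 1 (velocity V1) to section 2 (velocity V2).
delta_P(A) = -40.42 kPa, delta_P(B) = 16.13 kPa. Answer: B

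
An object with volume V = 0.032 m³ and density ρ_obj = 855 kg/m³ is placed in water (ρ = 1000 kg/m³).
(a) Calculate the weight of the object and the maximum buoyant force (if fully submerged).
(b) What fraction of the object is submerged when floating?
(a) W=rho_obj*g*V=855*9.81*0.032=268.4 N; F_B(max)=rho*g*V=1000*9.81*0.032=313.9 N
(b) Floating fraction=rho_obj/rho=855/1000=0.855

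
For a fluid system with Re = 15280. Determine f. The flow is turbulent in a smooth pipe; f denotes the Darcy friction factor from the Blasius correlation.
Formula: f = \frac{0.316}{Re^{0.25}}
f = 0.316/15280^0.25 = 0.02842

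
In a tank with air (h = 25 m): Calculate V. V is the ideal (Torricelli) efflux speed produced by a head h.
Formula: V = \sqrt{2 g h}
V = √(2·9.81·25) = 22.15 m/s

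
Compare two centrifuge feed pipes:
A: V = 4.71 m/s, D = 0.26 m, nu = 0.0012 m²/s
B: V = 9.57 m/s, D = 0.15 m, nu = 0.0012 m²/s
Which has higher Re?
Re(A) = 1021, Re(B) = 1196. Answer: B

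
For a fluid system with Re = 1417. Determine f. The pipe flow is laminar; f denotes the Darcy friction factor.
Formula: f = \frac{64}{Re}
f = 64/1417 = 0.04517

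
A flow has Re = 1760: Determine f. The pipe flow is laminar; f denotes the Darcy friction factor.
Formula: f = \frac{64}{Re}
f = 64/1760 = 0.03636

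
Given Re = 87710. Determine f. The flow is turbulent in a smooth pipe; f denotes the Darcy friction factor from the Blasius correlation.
Formula: f = \frac{0.316}{Re^{0.25}}
f = 0.316/87710^0.25 = 0.01836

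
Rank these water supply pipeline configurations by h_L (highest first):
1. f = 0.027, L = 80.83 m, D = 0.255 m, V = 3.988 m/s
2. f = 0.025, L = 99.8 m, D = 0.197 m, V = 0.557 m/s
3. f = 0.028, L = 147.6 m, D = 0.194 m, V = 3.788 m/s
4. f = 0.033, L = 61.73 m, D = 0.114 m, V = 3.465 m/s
Case 1: h_L = 6.938 m
Case 2: h_L = 0.2003 m
Case 3: h_L = 15.58 m
Case 4: h_L = 10.93 m
Ranking (highest first): 3, 4, 1, 2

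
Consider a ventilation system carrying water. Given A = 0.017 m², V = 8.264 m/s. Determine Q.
Formula: Q = A V
Q = 0.017·8.264·1000 = 140.5 L/s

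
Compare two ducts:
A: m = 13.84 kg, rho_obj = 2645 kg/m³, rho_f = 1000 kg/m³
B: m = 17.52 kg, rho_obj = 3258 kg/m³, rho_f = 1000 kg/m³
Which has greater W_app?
W_app(A) = 84.44 N, W_app(B) = 119.1 N. Answer: B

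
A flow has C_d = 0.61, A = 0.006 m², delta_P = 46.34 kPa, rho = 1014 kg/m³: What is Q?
Formula: Q = C_d A \sqrt{\frac{2 \Delta P}{\rho}}
Q = 0.61·0.006·√(2·(46.34·1000)/1014)·1000 = 34.99 L/s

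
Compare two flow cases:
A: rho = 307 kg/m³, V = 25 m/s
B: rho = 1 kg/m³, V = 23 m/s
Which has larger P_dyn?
P_dyn(A) = 95.94 kPa, P_dyn(B) = 0.2645 kPa. Answer: A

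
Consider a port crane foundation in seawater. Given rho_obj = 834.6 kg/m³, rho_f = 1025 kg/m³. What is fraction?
Formula: f_{sub} = \frac{\rho_{obj}}{\rho_f}
fraction = 834.6/1025 = 0.8142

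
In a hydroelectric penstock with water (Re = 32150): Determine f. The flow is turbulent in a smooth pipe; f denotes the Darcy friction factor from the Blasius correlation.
Formula: f = \frac{0.316}{Re^{0.25}}
f = 0.316/32150^0.25 = 0.0236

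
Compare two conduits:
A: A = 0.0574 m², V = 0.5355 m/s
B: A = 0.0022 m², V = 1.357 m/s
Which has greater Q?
Q(A) = 30.74 L/s, Q(B) = 2.985 L/s. Answer: A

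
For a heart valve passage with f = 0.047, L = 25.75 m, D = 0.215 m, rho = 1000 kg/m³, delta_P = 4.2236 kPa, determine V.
Formula: \Delta P = f \frac{L}{D} \frac{\rho V^2}{2}
Substituting knowns: 4.2236 = 0.047·(25.75/0.215)·0.5·1000·V²/1000
Solving for V: V = √((4.2236·1000)/(0.047·(25.75/0.215)·0.5·1000)) = 1.225 m/s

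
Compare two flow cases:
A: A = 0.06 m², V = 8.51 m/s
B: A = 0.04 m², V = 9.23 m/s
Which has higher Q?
Q(A) = 510.6 L/s, Q(B) = 369.2 L/s. Answer: A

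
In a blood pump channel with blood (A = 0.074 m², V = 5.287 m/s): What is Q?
Formula: Q = A V
Q = 0.074·5.287·1000 = 391.2 L/s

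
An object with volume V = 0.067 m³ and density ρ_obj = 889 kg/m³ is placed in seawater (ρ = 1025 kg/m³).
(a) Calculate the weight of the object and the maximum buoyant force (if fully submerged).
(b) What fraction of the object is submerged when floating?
(a) W=rho_obj*g*V=889*9.81*0.067=584.3 N; F_B(max)=rho*g*V=1025*9.81*0.067=673.7 N
(b) Floating fraction=rho_obj/rho=889/1025=0.867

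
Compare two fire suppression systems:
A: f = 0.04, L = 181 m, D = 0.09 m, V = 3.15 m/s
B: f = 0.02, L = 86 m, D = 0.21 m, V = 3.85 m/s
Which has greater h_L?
h_L(A) = 40.68 m, h_L(B) = 6.188 m. Answer: A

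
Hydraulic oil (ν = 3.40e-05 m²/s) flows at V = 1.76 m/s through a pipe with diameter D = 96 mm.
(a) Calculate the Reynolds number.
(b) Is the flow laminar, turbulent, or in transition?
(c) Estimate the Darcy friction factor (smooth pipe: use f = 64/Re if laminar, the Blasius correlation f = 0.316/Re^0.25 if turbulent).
(a) Re = V·D/ν = 1.76·0.096/3.40e-05 = 4969.4
(b) Flow regime: turbulent (Re > 4000)
(c) Friction factor: f = 0.316/Re^0.25 = 0.316/4969.4^0.25 = 0.03764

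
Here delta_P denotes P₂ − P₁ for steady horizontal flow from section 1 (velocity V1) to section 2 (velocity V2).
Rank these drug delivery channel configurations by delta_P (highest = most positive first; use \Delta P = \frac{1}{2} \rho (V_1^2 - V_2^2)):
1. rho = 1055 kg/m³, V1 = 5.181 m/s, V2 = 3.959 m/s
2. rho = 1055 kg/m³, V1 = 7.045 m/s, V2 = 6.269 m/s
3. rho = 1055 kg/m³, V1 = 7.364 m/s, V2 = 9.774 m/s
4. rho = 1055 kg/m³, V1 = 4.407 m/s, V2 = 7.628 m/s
Case 1: delta_P = 5.892 kPa
Case 2: delta_P = 5.45 kPa
Case 3: delta_P = -21.79 kPa
Case 4: delta_P = -20.45 kPa
Ranking (highest first): 1, 2, 4, 3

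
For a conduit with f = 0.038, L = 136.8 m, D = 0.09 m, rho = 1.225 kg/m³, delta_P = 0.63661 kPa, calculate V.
Formula: \Delta P = f \frac{L}{D} \frac{\rho V^2}{2}
Substituting knowns: 0.63661 = 0.038·(136.8/0.09)·0.5·1.225·V²/1000
Solving for V: V = √((0.63661·1000)/(0.038·(136.8/0.09)·0.5·1.225)) = 4.242 m/s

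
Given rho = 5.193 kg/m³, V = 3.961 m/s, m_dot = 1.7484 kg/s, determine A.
Formula: \dot{m} = \rho A V
Substituting knowns: 1.7484 = 5.193·A·3.961
Solving for A: A = 1.7484/(5.193·3.961) = 0.085 m²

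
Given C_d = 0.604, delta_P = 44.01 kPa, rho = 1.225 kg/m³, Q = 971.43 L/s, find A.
Formula: Q = C_d A \sqrt{\frac{2 \Delta P}{\rho}}
Substituting knowns: 971.43 = 0.604·A·√(2·(44.01·1000)/1.225)·1000
Solving for A: A = (971.43/1000)/(0.604·√(2·(44.01·1000)/1.225)) = 0.006 m²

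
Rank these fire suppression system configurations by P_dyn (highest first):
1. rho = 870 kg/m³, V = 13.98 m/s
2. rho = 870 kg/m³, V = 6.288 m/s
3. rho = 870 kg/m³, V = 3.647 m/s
Case 1: P_dyn = 85.02 kPa
Case 2: P_dyn = 17.2 kPa
Case 3: P_dyn = 5.786 kPa
Ranking (highest first): 1, 2, 3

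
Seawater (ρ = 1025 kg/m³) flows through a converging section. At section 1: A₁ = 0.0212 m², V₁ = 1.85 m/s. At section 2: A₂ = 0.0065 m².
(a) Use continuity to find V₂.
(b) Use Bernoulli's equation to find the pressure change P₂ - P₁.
(a) Continuity: A₁V₁=A₂V₂ -> V₂=A₁V₁/A₂=0.0212*1.85/0.0065=6.03 m/s
(b) Bernoulli: P₂-P₁=0.5*rho*(V₁^2-V₂^2)/1000=0.5*1025*(1.85^2-6.03^2)/1000=-16.88 kPa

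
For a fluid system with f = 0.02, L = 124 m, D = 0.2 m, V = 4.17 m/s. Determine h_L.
Formula: h_L = f \frac{L}{D} \frac{V^2}{2g}
h_L = 0.02·(124/0.2)·4.17²/(2·9.81) = 10.99 m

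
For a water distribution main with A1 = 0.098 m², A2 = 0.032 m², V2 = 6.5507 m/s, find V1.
Formula: V_2 = \frac{A_1 V_1}{A_2}
Substituting knowns: 6.5507 = 0.098·V1/0.032
Solving for V1: V1 = 6.5507·0.032/0.098 = 2.139 m/s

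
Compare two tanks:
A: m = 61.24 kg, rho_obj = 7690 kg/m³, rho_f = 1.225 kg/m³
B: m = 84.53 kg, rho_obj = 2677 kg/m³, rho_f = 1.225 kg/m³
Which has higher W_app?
W_app(A) = 600.7 N, W_app(B) = 828.9 N. Answer: B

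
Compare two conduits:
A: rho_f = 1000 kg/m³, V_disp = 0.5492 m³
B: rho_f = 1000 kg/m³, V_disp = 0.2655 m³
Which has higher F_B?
F_B(A) = 5388 N, F_B(B) = 2605 N. Answer: A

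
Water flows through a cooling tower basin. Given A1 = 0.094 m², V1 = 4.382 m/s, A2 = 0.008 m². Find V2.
Formula: V_2 = \frac{A_1 V_1}{A_2}
V2 = 0.094·4.382/0.008 = 51.49 m/s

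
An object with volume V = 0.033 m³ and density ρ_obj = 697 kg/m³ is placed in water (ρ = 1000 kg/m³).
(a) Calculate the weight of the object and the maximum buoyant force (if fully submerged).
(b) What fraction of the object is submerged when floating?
(a) W=rho_obj*g*V=697*9.81*0.033=225.6 N; F_B(max)=rho*g*V=1000*9.81*0.033=323.7 N
(b) Floating fraction=rho_obj/rho=697/1000=0.697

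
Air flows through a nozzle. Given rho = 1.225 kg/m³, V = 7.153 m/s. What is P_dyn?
Formula: P_{dyn} = \frac{1}{2} \rho V^2
P_dyn = 0.5·1.225·7.153²/1000 = 0.03134 kPa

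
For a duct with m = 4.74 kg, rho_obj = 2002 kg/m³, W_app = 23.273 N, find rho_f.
Formula: W_{app} = mg\left(1 - \frac{\rho_f}{\rho_{obj}}\right)
Substituting knowns: 23.273 = 4.74·9.81·(1 − rho_f/2002)
Solving for rho_f: rho_f = 2002·(1 − 23.273/(4.74·9.81)) = 1000 kg/m³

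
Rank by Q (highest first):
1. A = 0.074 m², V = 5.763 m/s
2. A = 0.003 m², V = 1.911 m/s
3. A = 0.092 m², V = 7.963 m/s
Case 1: Q = 426.5 L/s
Case 2: Q = 5.733 L/s
Case 3: Q = 732.6 L/s
Ranking (highest first): 3, 1, 2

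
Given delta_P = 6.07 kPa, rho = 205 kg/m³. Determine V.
Formula: V = \sqrt{\frac{2 \Delta P}{\rho}}
V = √(2·(6.07·1000)/205) = 7.695 m/s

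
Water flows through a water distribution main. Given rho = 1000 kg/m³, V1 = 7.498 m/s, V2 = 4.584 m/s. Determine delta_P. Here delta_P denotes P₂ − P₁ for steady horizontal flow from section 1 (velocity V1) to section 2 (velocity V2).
Formula: \Delta P = \frac{1}{2} \rho (V_1^2 - V_2^2)
delta_P = 0.5·1000·(7.498² − 4.584²)/1000 = 17.6 kPa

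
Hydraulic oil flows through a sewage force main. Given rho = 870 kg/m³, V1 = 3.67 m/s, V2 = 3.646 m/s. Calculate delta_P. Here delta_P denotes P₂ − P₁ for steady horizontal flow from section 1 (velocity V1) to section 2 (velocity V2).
Formula: \Delta P = \frac{1}{2} \rho (V_1^2 - V_2^2)
delta_P = 0.5·870·(3.67² − 3.646²)/1000 = 0.07638 kPa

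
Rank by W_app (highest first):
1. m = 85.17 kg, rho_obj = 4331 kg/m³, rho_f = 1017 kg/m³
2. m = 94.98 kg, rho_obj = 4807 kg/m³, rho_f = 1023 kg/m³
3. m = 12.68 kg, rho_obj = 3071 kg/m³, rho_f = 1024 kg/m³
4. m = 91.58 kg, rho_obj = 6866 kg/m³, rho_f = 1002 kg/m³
Case 1: W_app = 639.3 N
Case 2: W_app = 733.5 N
Case 3: W_app = 82.91 N
Case 4: W_app = 767.3 N
Ranking (highest first): 4, 2, 1, 3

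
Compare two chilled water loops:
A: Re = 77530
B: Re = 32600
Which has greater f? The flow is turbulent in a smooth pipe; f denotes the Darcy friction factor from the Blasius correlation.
f(A) = 0.01894, f(B) = 0.02352. Answer: B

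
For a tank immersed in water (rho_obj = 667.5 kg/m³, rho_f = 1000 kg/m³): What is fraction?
Formula: f_{sub} = \frac{\rho_{obj}}{\rho_f}
fraction = 667.5/1000 = 0.6675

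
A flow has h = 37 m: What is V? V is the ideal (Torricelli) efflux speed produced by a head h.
Formula: V = \sqrt{2 g h}
V = √(2·9.81·37) = 26.94 m/s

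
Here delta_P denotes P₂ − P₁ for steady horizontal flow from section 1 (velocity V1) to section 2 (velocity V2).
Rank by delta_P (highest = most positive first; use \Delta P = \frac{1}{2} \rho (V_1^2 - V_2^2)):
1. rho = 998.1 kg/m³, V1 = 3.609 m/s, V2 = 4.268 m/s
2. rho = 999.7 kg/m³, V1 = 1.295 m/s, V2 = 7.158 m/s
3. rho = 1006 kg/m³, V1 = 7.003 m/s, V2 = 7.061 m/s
Case 1: delta_P = -2.591 kPa
Case 2: delta_P = -24.77 kPa
Case 3: delta_P = -0.4103 kPa
Ranking (highest first): 3, 1, 2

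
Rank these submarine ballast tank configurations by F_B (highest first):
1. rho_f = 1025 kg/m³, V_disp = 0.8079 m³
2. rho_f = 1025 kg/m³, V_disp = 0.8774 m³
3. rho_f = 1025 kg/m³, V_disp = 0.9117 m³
Case 1: F_B = 8124 N
Case 2: F_B = 8822 N
Case 3: F_B = 9167 N
Ranking (highest first): 3, 2, 1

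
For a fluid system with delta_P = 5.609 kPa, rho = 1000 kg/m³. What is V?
Formula: V = \sqrt{\frac{2 \Delta P}{\rho}}
V = √(2·(5.609·1000)/1000) = 3.349 m/s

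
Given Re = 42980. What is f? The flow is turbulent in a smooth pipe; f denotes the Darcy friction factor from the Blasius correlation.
Formula: f = \frac{0.316}{Re^{0.25}}
f = 0.316/42980^0.25 = 0.02195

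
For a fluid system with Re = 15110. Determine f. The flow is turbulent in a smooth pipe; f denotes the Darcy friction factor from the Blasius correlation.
Formula: f = \frac{0.316}{Re^{0.25}}
f = 0.316/15110^0.25 = 0.0285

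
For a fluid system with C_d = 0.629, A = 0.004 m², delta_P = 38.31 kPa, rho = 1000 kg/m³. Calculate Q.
Formula: Q = C_d A \sqrt{\frac{2 \Delta P}{\rho}}
Q = 0.629·0.004·√(2·(38.31·1000)/1000)·1000 = 22.02 L/s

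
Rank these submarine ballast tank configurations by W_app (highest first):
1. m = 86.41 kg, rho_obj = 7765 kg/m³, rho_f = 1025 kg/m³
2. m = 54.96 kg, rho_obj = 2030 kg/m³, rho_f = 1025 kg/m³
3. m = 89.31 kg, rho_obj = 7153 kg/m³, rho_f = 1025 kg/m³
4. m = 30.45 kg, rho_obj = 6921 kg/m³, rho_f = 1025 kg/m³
Case 1: W_app = 735.8 N
Case 2: W_app = 266.9 N
Case 3: W_app = 750.6 N
Case 4: W_app = 254.5 N
Ranking (highest first): 3, 1, 2, 4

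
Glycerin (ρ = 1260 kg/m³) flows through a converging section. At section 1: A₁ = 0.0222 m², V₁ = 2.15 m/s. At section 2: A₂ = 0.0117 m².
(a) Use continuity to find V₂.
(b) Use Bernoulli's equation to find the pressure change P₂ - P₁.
(a) Continuity: A₁V₁=A₂V₂ -> V₂=A₁V₁/A₂=0.0222*2.15/0.0117=4.08 m/s
(b) Bernoulli: P₂-P₁=0.5*rho*(V₁^2-V₂^2)/1000=0.5*1260*(2.15^2-4.08^2)/1000=-7.575 kPa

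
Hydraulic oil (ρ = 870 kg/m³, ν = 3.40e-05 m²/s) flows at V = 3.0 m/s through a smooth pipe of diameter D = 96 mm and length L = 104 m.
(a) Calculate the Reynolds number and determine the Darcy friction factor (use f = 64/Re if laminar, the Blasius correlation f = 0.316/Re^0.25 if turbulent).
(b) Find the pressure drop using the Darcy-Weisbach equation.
(a) Re = V·D/ν = 3.0·0.096/3.40e-05 = 8470.6 → turbulent (Re > 4000); f = 0.316/Re^0.25 = 0.316/8470.6^0.25 = 0.032939
(b) Darcy-Weisbach: ΔP = f·(L/D)·½ρV²/1000 = 0.032939·(104/0.096)·½·870·3.0²/1000 = 139.7 kPa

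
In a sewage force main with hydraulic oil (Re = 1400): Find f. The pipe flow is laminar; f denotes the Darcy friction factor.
Formula: f = \frac{64}{Re}
f = 64/1400 = 0.04571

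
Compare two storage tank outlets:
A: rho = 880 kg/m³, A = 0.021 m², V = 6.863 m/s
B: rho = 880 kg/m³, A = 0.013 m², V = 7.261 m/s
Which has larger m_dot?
m_dot(A) = 126.8 kg/s, m_dot(B) = 83.07 kg/s. Answer: A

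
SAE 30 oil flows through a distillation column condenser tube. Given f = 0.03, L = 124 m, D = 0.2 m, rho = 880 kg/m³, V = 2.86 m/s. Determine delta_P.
Formula: \Delta P = f \frac{L}{D} \frac{\rho V^2}{2}
delta_P = 0.03·(124/0.2)·0.5·880·2.86²/1000 = 66.94 kPa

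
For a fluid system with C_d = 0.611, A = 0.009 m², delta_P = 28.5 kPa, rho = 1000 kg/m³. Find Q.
Formula: Q = C_d A \sqrt{\frac{2 \Delta P}{\rho}}
Q = 0.611·0.009·√(2·(28.5·1000)/1000)·1000 = 41.52 L/s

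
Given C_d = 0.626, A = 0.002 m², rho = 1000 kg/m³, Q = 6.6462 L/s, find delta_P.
Formula: Q = C_d A \sqrt{\frac{2 \Delta P}{\rho}}
Substituting knowns: 6.6462 = 0.626·0.002·√(2·(delta_P·1000)/1000)·1000
Solving for delta_P: delta_P = ((6.6462/1000)/(0.626·0.002))²·1000/2/1000 = 14.09 kPa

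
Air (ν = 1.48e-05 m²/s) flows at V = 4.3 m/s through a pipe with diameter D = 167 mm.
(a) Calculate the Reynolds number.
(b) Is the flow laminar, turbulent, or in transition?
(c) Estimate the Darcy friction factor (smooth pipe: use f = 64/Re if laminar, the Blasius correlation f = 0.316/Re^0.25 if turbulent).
(a) Re = V·D/ν = 4.3·0.167/1.48e-05 = 48520
(b) Flow regime: turbulent (Re > 4000)
(c) Friction factor: f = 0.316/Re^0.25 = 0.316/48520^0.25 = 0.02129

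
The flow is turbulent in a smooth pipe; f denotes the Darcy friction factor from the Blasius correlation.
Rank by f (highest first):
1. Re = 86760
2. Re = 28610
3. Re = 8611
Case 1: f = 0.01841
Case 2: f = 0.0243
Case 3: f = 0.0328
Ranking (highest first): 3, 2, 1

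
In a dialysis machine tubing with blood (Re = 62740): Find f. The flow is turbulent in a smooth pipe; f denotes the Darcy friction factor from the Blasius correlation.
Formula: f = \frac{0.316}{Re^{0.25}}
f = 0.316/62740^0.25 = 0.01997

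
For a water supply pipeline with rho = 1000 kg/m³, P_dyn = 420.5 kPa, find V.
Formula: P_{dyn} = \frac{1}{2} \rho V^2
Substituting knowns: 420.5 = 0.5·1000·V²/1000
Solving for V: V = √(2·(420.5·1000)/1000) = 29 m/s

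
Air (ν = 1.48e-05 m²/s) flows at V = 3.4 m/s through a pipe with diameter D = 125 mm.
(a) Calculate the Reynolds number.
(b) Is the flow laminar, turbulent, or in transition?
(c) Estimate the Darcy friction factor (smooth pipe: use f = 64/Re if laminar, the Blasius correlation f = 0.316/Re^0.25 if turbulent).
(a) Re = V·D/ν = 3.4·0.125/1.48e-05 = 28716
(b) Flow regime: turbulent (Re > 4000)
(c) Friction factor: f = 0.316/Re^0.25 = 0.316/28716^0.25 = 0.02427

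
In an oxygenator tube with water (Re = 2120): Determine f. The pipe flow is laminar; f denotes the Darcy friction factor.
Formula: f = \frac{64}{Re}
f = 64/2120 = 0.03019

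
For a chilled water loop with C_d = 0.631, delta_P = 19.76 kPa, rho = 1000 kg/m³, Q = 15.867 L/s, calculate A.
Formula: Q = C_d A \sqrt{\frac{2 \Delta P}{\rho}}
Substituting knowns: 15.867 = 0.631·A·√(2·(19.76·1000)/1000)·1000
Solving for A: A = (15.867/1000)/(0.631·√(2·(19.76·1000)/1000)) = 0.004 m²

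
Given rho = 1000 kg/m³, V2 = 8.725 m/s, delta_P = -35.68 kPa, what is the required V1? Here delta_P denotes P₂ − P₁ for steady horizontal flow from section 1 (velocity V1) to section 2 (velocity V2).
Formula: \Delta P = \frac{1}{2} \rho (V_1^2 - V_2^2)
Substituting knowns: -35.68 = 0.5·1000·(V1² − 8.725²)/1000
Solving for V1: V1 = √(8.725² + 2·(-35.68·1000)/1000) = 2.183 m/s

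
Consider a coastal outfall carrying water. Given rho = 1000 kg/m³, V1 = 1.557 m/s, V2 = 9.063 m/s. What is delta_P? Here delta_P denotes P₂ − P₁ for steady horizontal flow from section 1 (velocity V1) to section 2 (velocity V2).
Formula: \Delta P = \frac{1}{2} \rho (V_1^2 - V_2^2)
delta_P = 0.5·1000·(1.557² − 9.063²)/1000 = -39.86 kPa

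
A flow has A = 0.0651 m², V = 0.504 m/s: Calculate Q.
Formula: Q = A V
Q = 0.0651·0.504·1000 = 32.81 L/s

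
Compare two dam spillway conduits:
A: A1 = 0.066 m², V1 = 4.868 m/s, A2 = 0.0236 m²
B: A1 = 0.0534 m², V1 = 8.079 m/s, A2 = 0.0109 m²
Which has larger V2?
V2(A) = 13.61 m/s, V2(B) = 39.58 m/s. Answer: B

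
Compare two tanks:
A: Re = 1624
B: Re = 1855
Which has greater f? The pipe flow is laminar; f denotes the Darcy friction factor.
f(A) = 0.03941, f(B) = 0.0345. Answer: A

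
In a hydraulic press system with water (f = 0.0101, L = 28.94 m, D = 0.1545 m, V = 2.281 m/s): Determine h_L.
Formula: h_L = f \frac{L}{D} \frac{V^2}{2g}
h_L = 0.0101·(28.94/0.1545)·2.281²/(2·9.81) = 0.5017 m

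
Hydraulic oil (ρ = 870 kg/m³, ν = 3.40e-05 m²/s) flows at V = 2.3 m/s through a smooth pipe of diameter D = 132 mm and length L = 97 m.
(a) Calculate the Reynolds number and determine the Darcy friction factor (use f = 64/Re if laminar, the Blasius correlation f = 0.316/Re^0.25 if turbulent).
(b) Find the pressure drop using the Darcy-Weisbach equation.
(a) Re = V·D/ν = 2.3·0.132/3.40e-05 = 8929.4 → turbulent (Re > 4000); f = 0.316/Re^0.25 = 0.316/8929.4^0.25 = 0.032507
(b) Darcy-Weisbach: ΔP = f·(L/D)·½ρV²/1000 = 0.032507·(97/0.132)·½·870·2.3²/1000 = 54.97 kPa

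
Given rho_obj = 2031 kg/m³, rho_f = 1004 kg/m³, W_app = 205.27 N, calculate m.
Formula: W_{app} = mg\left(1 - \frac{\rho_f}{\rho_{obj}}\right)
Substituting knowns: 205.27 = m·9.81·(1 − 1004/2031)
Solving for m: m = 205.27/(9.81·(1 − 1004/2031)) = 41.38 kg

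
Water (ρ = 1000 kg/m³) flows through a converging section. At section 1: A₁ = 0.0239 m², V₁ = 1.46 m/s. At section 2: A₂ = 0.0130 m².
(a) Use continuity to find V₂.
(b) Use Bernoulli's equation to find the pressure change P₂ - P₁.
(a) Continuity: A₁V₁=A₂V₂ -> V₂=A₁V₁/A₂=0.0239*1.46/0.0130=2.68 m/s
(b) Bernoulli: P₂-P₁=0.5*rho*(V₁^2-V₂^2)/1000=0.5*1000*(1.46^2-2.68^2)/1000=-2.525 kPa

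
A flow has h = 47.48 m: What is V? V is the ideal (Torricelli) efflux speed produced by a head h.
Formula: V = \sqrt{2 g h}
V = √(2·9.81·47.48) = 30.52 m/s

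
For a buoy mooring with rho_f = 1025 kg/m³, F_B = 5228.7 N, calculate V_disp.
Formula: F_B = \rho_f g V_{disp}
Substituting knowns: 5228.7 = 1025·9.81·V_disp
Solving for V_disp: V_disp = 5228.7/(1025·9.81) = 0.52 m³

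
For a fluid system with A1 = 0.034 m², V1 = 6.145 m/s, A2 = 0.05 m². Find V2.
Formula: V_2 = \frac{A_1 V_1}{A_2}
V2 = 0.034·6.145/0.05 = 4.179 m/s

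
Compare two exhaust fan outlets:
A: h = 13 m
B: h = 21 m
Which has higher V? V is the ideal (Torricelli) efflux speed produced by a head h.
V(A) = 15.97 m/s, V(B) = 20.3 m/s. Answer: B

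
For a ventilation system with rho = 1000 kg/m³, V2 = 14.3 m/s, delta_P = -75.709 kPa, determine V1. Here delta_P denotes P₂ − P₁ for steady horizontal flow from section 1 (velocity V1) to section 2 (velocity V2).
Formula: \Delta P = \frac{1}{2} \rho (V_1^2 - V_2^2)
Substituting knowns: -75.709 = 0.5·1000·(V1² − 14.3²)/1000
Solving for V1: V1 = √(14.3² + 2·(-75.709·1000)/1000) = 7.285 m/s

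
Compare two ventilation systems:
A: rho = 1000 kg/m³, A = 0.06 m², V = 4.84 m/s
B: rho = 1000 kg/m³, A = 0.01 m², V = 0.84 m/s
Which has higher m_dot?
m_dot(A) = 290.4 kg/s, m_dot(B) = 8.4 kg/s. Answer: A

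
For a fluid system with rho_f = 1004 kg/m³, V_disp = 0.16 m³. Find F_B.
Formula: F_B = \rho_f g V_{disp}
F_B = 1004·9.81·0.16 = 1576 N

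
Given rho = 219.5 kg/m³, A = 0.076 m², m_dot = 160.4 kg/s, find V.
Formula: \dot{m} = \rho A V
Substituting knowns: 160.4 = 219.5·0.076·V
Solving for V: V = 160.4/(219.5·0.076) = 9.615 m/s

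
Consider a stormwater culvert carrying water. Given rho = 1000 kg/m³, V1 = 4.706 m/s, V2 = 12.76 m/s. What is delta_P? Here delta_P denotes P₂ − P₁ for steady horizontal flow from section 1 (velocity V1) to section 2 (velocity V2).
Formula: \Delta P = \frac{1}{2} \rho (V_1^2 - V_2^2)
delta_P = 0.5·1000·(4.706² − 12.76²)/1000 = -70.34 kPa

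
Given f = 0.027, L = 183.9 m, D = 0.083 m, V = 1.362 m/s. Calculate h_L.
Formula: h_L = f \frac{L}{D} \frac{V^2}{2g}
h_L = 0.027·(183.9/0.083)·1.362²/(2·9.81) = 5.656 m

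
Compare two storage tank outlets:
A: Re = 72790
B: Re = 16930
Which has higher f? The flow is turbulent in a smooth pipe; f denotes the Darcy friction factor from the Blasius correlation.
f(A) = 0.01924, f(B) = 0.0277. Answer: B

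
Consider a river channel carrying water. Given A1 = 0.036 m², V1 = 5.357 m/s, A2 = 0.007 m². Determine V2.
Formula: V_2 = \frac{A_1 V_1}{A_2}
V2 = 0.036·5.357/0.007 = 27.55 m/s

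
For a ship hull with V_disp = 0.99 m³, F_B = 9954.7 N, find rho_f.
Formula: F_B = \rho_f g V_{disp}
Substituting knowns: 9954.7 = rho_f·9.81·0.99
Solving for rho_f: rho_f = 9954.7/(9.81·0.99) = 1025 kg/m³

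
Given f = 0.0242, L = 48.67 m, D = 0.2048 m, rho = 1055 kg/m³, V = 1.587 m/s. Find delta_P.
Formula: \Delta P = f \frac{L}{D} \frac{\rho V^2}{2}
delta_P = 0.0242·(48.67/0.2048)·0.5·1055·1.587²/1000 = 7.641 kPa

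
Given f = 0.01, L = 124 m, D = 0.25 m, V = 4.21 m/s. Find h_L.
Formula: h_L = f \frac{L}{D} \frac{V^2}{2g}
h_L = 0.01·(124/0.25)·4.21²/(2·9.81) = 4.481 m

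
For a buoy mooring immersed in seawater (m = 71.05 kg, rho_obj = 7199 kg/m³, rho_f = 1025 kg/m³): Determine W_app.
Formula: W_{app} = mg\left(1 - \frac{\rho_f}{\rho_{obj}}\right)
W_app = 71.05·9.81·(1 − 1025/7199) = 597.8 N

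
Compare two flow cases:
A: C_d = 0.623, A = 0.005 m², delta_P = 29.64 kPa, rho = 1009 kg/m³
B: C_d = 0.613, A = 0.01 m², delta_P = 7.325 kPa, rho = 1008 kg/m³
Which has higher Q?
Q(A) = 23.88 L/s, Q(B) = 23.37 L/s. Answer: A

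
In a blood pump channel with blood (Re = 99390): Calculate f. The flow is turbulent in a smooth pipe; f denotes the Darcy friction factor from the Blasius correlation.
Formula: f = \frac{0.316}{Re^{0.25}}
f = 0.316/99390^0.25 = 0.0178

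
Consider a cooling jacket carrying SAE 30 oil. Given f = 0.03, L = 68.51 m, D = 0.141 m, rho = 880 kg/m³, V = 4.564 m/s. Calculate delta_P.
Formula: \Delta P = f \frac{L}{D} \frac{\rho V^2}{2}
delta_P = 0.03·(68.51/0.141)·0.5·880·4.564²/1000 = 133.6 kPa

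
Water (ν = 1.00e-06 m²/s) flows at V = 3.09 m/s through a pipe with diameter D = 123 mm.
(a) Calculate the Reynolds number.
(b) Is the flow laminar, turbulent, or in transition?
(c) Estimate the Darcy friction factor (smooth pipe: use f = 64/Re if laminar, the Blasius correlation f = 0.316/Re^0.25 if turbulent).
(a) Re = V·D/ν = 3.09·0.123/1.00e-06 = 380070
(b) Flow regime: turbulent (Re > 4000)
(c) Friction factor: f = 0.316/Re^0.25 = 0.316/380070^0.25 = 0.01273 (Blasius is strictly valid for Re ≲ 1e5; used here as the smooth-pipe estimate the problem specifies)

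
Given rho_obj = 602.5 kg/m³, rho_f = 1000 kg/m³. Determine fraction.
Formula: f_{sub} = \frac{\rho_{obj}}{\rho_f}
fraction = 602.5/1000 = 0.6025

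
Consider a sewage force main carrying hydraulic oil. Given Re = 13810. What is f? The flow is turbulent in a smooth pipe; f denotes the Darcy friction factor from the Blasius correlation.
Formula: f = \frac{0.316}{Re^{0.25}}
f = 0.316/13810^0.25 = 0.02915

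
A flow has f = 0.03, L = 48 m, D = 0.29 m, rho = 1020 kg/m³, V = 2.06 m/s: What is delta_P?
Formula: \Delta P = f \frac{L}{D} \frac{\rho V^2}{2}
delta_P = 0.03·(48/0.29)·0.5·1020·2.06²/1000 = 10.75 kPa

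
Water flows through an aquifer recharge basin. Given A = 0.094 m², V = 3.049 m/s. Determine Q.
Formula: Q = A V
Q = 0.094·3.049·1000 = 286.6 L/s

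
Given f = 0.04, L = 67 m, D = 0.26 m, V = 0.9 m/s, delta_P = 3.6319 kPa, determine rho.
Formula: \Delta P = f \frac{L}{D} \frac{\rho V^2}{2}
Substituting knowns: 3.6319 = 0.04·(67/0.26)·0.5·rho·0.9²/1000
Solving for rho: rho = (3.6319·1000)/(0.04·(67/0.26)·0.5·0.9²) = 870 kg/m³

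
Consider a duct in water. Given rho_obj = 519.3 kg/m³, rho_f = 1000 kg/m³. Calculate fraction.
Formula: f_{sub} = \frac{\rho_{obj}}{\rho_f}
fraction = 519.3/1000 = 0.5193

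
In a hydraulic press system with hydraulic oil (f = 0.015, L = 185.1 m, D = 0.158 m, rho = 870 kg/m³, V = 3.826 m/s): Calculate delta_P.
Formula: \Delta P = f \frac{L}{D} \frac{\rho V^2}{2}
delta_P = 0.015·(185.1/0.158)·0.5·870·3.826²/1000 = 111.9 kPa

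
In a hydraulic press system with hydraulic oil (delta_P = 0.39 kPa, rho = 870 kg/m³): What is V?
Formula: V = \sqrt{\frac{2 \Delta P}{\rho}}
V = √(2·(0.39·1000)/870) = 0.9469 m/s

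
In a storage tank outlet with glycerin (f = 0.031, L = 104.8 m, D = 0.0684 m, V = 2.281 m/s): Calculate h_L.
Formula: h_L = f \frac{L}{D} \frac{V^2}{2g}
h_L = 0.031·(104.8/0.0684)·2.281²/(2·9.81) = 12.6 m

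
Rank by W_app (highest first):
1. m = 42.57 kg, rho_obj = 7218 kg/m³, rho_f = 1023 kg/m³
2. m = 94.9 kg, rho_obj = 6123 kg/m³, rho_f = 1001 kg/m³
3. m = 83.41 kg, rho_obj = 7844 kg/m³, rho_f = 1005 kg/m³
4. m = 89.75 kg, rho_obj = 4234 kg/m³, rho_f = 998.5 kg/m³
Case 1: W_app = 358.4 N
Case 2: W_app = 778.8 N
Case 3: W_app = 713.4 N
Case 4: W_app = 672.8 N
Ranking (highest first): 2, 3, 4, 1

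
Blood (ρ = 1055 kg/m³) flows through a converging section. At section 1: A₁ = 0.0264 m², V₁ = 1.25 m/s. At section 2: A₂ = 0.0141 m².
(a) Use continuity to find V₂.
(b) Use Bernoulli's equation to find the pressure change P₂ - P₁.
(a) Continuity: A₁V₁=A₂V₂ -> V₂=A₁V₁/A₂=0.0264*1.25/0.0141=2.34 m/s
(b) Bernoulli: P₂-P₁=0.5*rho*(V₁^2-V₂^2)/1000=0.5*1055*(1.25^2-2.34^2)/1000=-2.064 kPa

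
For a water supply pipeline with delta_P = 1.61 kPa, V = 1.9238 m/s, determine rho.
Formula: V = \sqrt{\frac{2 \Delta P}{\rho}}
Substituting knowns: 1.9238 = √(2·(1.61·1000)/rho)
Solving for rho: rho = 2·(1.61·1000)/1.9238² = 870 kg/m³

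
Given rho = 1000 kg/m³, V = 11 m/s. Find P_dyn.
Formula: P_{dyn} = \frac{1}{2} \rho V^2
P_dyn = 0.5·1000·11²/1000 = 60.5 kPa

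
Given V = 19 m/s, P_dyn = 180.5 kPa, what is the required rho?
Formula: P_{dyn} = \frac{1}{2} \rho V^2
Substituting knowns: 180.5 = 0.5·rho·19²/1000
Solving for rho: rho = 2·(180.5·1000)/19² = 1000 kg/m³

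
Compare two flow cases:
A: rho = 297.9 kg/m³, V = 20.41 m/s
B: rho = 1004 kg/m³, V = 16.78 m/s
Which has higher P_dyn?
P_dyn(A) = 62.05 kPa, P_dyn(B) = 141.3 kPa. Answer: B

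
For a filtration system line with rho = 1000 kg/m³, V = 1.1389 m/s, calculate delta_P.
Formula: V = \sqrt{\frac{2 \Delta P}{\rho}}
Substituting knowns: 1.1389 = √(2·(delta_P·1000)/1000)
Solving for delta_P: delta_P = 1.1389²·1000/2/1000 = 0.6485 kPa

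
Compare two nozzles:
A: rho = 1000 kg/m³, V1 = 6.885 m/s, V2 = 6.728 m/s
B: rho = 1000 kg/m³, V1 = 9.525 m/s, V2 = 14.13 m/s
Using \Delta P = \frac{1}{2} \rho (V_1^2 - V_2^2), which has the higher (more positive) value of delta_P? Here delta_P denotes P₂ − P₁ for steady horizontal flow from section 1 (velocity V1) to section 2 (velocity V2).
delta_P(A) = 1.069 kPa, delta_P(B) = -54.47 kPa. Answer: A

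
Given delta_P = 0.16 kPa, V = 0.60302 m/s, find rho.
Formula: V = \sqrt{\frac{2 \Delta P}{\rho}}
Substituting knowns: 0.60302 = √(2·(0.16·1000)/rho)
Solving for rho: rho = 2·(0.16·1000)/0.60302² = 880 kg/m³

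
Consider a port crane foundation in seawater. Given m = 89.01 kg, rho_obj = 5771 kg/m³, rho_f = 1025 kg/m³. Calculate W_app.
Formula: W_{app} = mg\left(1 - \frac{\rho_f}{\rho_{obj}}\right)
W_app = 89.01·9.81·(1 − 1025/5771) = 718.1 N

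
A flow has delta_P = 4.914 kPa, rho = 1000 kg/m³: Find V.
Formula: V = \sqrt{\frac{2 \Delta P}{\rho}}
V = √(2·(4.914·1000)/1000) = 3.135 m/s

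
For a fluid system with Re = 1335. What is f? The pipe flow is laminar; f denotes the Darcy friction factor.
Formula: f = \frac{64}{Re}
f = 64/1335 = 0.04794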